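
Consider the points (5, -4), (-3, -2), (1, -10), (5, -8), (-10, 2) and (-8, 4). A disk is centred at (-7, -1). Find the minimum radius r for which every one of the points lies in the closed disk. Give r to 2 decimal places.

13.89

The required radius is the distance from (-7, -1) to the farthest point.
Squared distances: 153, 17, 145, 193, 18, 26.
Maximum is 193, attained at (5, -8).
r = √193 ≈ 13.89.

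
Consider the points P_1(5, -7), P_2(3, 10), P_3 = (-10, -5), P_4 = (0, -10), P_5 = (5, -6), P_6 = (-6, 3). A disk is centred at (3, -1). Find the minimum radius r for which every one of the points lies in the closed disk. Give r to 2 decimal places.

The required radius is the distance from (3, -1) to the farthest point.
Squared distances: 40, 121, 185, 90, 29, 97.
Maximum is 185, attained at P_3.
r = √185 ≈ 13.60.

13.60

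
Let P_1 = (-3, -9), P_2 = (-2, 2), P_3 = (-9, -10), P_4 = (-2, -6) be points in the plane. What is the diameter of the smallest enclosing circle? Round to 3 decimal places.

13.892

The minimum enclosing circle of a finite set is fixed by two of the points (as a diameter) or three (as a circumcircle).
The farthest pair is P_2–P_3 with squared distance 193. The circle on this segment as diameter has centre (-5.5, -4) and r² = 193/4 = 48.25.
Check P_1: distance² to centre = 31.25 ≤ 48.25, so it lies inside.
All remaining points lie in this disk, and no smaller disk contains both endpoints, so this is the minimum enclosing circle.
Diameter = 2r = 2√(48.25) ≈ 13.892.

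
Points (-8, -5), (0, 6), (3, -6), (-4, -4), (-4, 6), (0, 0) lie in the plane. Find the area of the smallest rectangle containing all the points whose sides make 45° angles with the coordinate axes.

180.5

In coordinates u = x + y, v = x − y the rectangle is axis-aligned; the map (x,y)→(u,v) scales areas by 2.
u-values: -13, 6, -3, -8, 2, 0; range = 6 − (-13) = 19.
v-values: -3, -6, 9, 0, -10, 0; range = 9 − (-10) = 19.
Area = (19 × 19) / 2 = 180.5.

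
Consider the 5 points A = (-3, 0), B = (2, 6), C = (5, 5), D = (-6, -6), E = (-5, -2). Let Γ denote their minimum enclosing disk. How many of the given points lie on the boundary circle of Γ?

2

The minimum enclosing circle of a finite set is fixed by two of the points (as a diameter) or three (as a circumcircle).
The farthest pair is C–D with squared distance 242. The circle on this segment as diameter has centre (-0.5, -0.5) and r² = 242/4 = 60.5.
Check A: distance² to centre = 6.5 ≤ 60.5, so it lies inside.
All remaining points lie in this disk, and no smaller disk contains both endpoints, so this is the minimum enclosing circle.
The points at distance exactly r from the centre are C, D — 2 points.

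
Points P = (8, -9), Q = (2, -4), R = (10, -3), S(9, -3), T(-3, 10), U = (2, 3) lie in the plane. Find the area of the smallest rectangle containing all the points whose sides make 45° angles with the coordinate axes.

135

In coordinates u = x + y, v = x − y the rectangle is axis-aligned; the map (x,y)→(u,v) scales areas by 2.
u-values: -1, -2, 7, 6, 7, 5; range = 7 − (-2) = 9.
v-values: 17, 6, 13, 12, -13, -1; range = 17 − (-13) = 30.
Area = (9 × 30) / 2 = 135.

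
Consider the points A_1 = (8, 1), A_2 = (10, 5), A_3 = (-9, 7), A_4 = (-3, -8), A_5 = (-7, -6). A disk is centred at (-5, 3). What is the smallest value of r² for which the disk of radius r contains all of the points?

The required radius is the distance from (-5, 3) to the farthest point.
Squared distances: 173, 229, 32, 125, 85.
Maximum is 229, attained at A_2.

229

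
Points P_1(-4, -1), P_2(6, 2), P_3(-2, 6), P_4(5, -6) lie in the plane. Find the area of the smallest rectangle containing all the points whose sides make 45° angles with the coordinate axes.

123.5

In coordinates u = x + y, v = x − y the rectangle is axis-aligned; the map (x,y)→(u,v) scales areas by 2.
u-values: -5, 8, 4, -1; range = 8 − (-5) = 13.
v-values: -3, 4, -8, 11; range = 11 − (-8) = 19.
Area = (13 × 19) / 2 = 123.5.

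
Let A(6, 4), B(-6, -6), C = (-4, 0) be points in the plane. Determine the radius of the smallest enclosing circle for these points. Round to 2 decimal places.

7.81

Side lengths²: AB² = 244, AC² = 116, BC² = 40.
Since AB² = 244 ≥ 116 + 40 = 156, the angle opposite AB is not acute, so the smallest enclosing circle has AB as diameter.
Centre = midpoint of AB = (0, -1), r² = 244/4 = 61.
r = √61 ≈ 7.81.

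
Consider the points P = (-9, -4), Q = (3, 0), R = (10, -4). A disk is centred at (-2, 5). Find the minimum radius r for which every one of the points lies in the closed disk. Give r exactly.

The required radius is the distance from (-2, 5) to the farthest point.
Squared distances: 130, 50, 225.
Maximum is 225, attained at R.
r = √225 = 15.

15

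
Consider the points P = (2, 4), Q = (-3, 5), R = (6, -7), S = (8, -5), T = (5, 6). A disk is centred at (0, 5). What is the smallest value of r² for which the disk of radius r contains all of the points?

180

The required radius is the distance from (0, 5) to the farthest point.
Squared distances: 5, 9, 180, 164, 26.
Maximum is 180, attained at R.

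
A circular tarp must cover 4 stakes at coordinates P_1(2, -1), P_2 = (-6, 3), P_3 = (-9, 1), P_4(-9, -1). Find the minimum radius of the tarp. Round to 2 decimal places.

5.59

The minimum enclosing circle of a finite set is fixed by two of the points (as a diameter) or three (as a circumcircle).
The farthest pair is P_1–P_3 with squared distance 125. The circle on this segment as diameter has centre (-3.5, 0) and r² = 125/4 = 31.25.
Check P_2: distance² to centre = 15.25 ≤ 31.25, so it lies inside.
All remaining points lie in this disk, and no smaller disk contains both endpoints, so this is the minimum enclosing circle.
r = √(31.25) ≈ 5.59.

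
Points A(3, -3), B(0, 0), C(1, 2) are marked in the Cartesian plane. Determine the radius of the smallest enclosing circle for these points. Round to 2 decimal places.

Side lengths²: AB² = 18, AC² = 29, BC² = 5.
Since AC² = 29 ≥ 18 + 5 = 23, the angle opposite AC is not acute, so the smallest enclosing circle has AC as diameter.
Centre = midpoint of AC = (2, -0.5), r² = 29/4 = 7.25.
r = √(7.25) ≈ 2.69.

2.69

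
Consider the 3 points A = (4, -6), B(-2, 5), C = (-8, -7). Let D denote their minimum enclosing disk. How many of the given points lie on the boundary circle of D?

Side lengths²: AB² = 157, AC² = 145, BC² = 180.
Since BC² = 180 < 157 + 145 = 302, the triangle is acute, so the smallest enclosing circle is the circumcircle.
Circumcentre = (-54/23, -107/46), r² = 113825/2116.
The points at distance exactly r from the centre are A, B, C — 3 points.

3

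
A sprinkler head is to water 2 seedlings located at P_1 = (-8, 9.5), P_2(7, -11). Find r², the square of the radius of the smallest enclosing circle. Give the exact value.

The smallest circle enclosing two points has them as diameter endpoints.
Centre = midpoint = (-0.5, -0.75); r² = |P_1P_2|²/4 = 645.25/4 = 161.3125.

161.3125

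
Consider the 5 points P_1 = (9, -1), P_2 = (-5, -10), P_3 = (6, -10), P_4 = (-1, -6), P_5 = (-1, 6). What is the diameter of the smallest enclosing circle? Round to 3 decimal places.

18.002

A smallest enclosing disk is always determined by at most three of the input points on its boundary.
The minimum enclosing circle is determined by three boundary points: P_2, P_3, P_5.
Their circumcentre is (0.5, -2.875) with r² = 81.015625.
The farthest remaining point P_1 is at distance² 75.765625 ≤ 81.015625.
Diameter = 2r = 2√(81.015625) ≈ 18.002.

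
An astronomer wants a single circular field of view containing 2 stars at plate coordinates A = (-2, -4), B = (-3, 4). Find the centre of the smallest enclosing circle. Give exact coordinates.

The smallest circle enclosing two points has them as diameter endpoints.
Centre = midpoint = (-2.5, 0); r² = |AB|²/4 = 65/4 = 16.25.
Centre = (-2.5, 0).

(-2.5, 0)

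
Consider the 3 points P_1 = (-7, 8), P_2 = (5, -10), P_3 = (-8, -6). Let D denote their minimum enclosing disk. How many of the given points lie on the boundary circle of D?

Side lengths²: P_1P_2² = 468, P_1P_3² = 197, P_2P_3² = 185.
Since P_1P_2² = 468 ≥ 197 + 185 = 382, the angle opposite P_1P_2 is not acute, so the smallest enclosing circle has P_1P_2 as diameter.
Centre = midpoint of P_1P_2 = (-1, -1), r² = 468/4 = 117.
The points at distance exactly r from the centre are P_1, P_2 — 2 points.

2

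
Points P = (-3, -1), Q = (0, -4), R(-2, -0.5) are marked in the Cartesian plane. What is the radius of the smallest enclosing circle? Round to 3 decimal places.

Side lengths²: PQ² = 18, PR² = 1.25, QR² = 16.25.
Since PQ² = 18 ≥ 16.25 + 1.25 = 17.5, the angle opposite PQ is not acute, so the smallest enclosing circle has PQ as diameter.
Centre = midpoint of PQ = (-1.5, -2.5), r² = 18/4 = 4.5.
r = √(4.5) ≈ 2.121.

2.121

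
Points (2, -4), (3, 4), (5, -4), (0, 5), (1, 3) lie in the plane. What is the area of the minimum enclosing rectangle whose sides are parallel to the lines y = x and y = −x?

In coordinates u = x + y, v = x − y the rectangle is axis-aligned; the map (x,y)→(u,v) scales areas by 2.
u-values: -2, 7, 1, 5, 4; range = 7 − (-2) = 9.
v-values: 6, -1, 9, -5, -2; range = 9 − (-5) = 14.
Area = (9 × 14) / 2 = 63.

63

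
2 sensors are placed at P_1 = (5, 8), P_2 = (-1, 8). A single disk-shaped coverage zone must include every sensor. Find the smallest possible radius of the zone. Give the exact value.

The smallest circle enclosing two points has them as diameter endpoints.
Centre = midpoint = (2, 8); r² = |P_1P_2|²/4 = 36/4 = 9.
r = √9 = 3.

3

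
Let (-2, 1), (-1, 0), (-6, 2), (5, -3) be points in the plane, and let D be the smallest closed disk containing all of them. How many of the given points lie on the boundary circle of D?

2

A smallest enclosing disk is always determined by at most three of the input points on its boundary.
The farthest pair is (-6, 2)–(5, -3) with squared distance 146. The circle on this segment as diameter has centre (-0.5, -0.5) and r² = 146/4 = 36.5.
Check (-2, 1): distance² to centre = 4.5 ≤ 36.5, so it lies inside.
All remaining points lie in this disk, and no smaller disk contains both endpoints, so this is the minimum enclosing circle.
The points at distance exactly r from the centre are (-6, 2), (5, -3) — 2 points.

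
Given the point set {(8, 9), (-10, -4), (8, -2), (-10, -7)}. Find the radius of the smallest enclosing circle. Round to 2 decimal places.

12.04

By Welzl's lemma the MEC is supported by two points (diametrically opposite) or three points (on a circumcircle).
The farthest pair is (8, 9)–(-10, -7) with squared distance 580. The circle on this segment as diameter has centre (-1, 1) and r² = 580/4 = 145.
Check (-10, -4): distance² to centre = 106 ≤ 145, so it lies inside.
All remaining points lie in this disk, and no smaller disk contains both endpoints, so this is the minimum enclosing circle.
r = √145 ≈ 12.04.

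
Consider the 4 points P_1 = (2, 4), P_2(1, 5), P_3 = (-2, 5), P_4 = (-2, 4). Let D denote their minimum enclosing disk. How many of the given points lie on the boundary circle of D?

A smallest enclosing disk is always determined by at most three of the input points on its boundary.
The farthest pair is P_1–P_3 with squared distance 17. The circle on this segment as diameter has centre (0, 4.5) and r² = 17/4 = 4.25.
Check P_2: distance² to centre = 1.25 ≤ 4.25, so it lies inside.
All remaining points lie in this disk, and no smaller disk contains both endpoints, so this is the minimum enclosing circle.
The points at distance exactly r from the centre are P_1, P_3, P_4 — 3 points.

3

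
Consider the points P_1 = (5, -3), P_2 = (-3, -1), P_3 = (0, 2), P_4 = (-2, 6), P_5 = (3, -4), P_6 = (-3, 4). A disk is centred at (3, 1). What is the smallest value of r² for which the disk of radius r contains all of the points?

The required radius is the distance from (3, 1) to the farthest point.
Squared distances: 20, 40, 10, 50, 25, 45.
Maximum is 50, attained at P_4.

50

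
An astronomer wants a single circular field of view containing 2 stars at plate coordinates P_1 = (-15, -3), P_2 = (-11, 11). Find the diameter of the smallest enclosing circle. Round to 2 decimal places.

14.56

The smallest circle enclosing two points has them as diameter endpoints.
Centre = midpoint = (-13, 4); r² = |P_1P_2|²/4 = 212/4 = 53.
Diameter = 2r = 2√53 ≈ 14.56.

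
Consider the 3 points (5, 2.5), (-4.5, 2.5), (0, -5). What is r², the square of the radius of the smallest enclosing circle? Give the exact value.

27.625

Call the three points A, B, C in the order given.
Side lengths²: AB² = 90.25, AC² = 81.25, BC² = 76.5.
Since AB² = 90.25 < 81.25 + 76.5 = 157.75, the triangle is acute, so the smallest enclosing circle is the circumcircle.
Circumcentre = (0.25, 0.25), r² = 27.625.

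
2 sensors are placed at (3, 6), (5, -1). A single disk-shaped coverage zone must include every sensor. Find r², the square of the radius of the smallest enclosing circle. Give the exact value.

The smallest circle enclosing two points has them as diameter endpoints.
Centre = midpoint = (4, 2.5); r² = |(3, 6)−(5, -1)|²/4 = 53/4 = 13.25.

13.25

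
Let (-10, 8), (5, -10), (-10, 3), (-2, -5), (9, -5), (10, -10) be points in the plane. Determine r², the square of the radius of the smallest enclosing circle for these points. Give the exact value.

181

A smallest enclosing disk is always determined by at most three of the input points on its boundary.
The farthest pair is (-10, 8)–(10, -10) with squared distance 724. The circle on this segment as diameter has centre (0, -1) and r² = 724/4 = 181.
Check (5, -10): distance² to centre = 106 ≤ 181, so it lies inside.
All remaining points lie in this disk, and no smaller disk contains both endpoints, so this is the minimum enclosing circle.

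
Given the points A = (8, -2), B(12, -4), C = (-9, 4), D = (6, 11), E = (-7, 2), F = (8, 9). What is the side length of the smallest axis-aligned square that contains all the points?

The bounding box has width 21 and height 15.
An axis-aligned square enclosing the set must have side ≥ max(width, height).
So the minimum side is max(21, 15) = 21.

21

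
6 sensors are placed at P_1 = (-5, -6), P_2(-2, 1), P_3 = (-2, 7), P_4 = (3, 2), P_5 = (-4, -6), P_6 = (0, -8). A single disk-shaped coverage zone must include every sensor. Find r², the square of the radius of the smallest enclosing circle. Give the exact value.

57.25

By Welzl's lemma the MEC is supported by two points (diametrically opposite) or three points (on a circumcircle).
The farthest pair is P_3–P_6 with squared distance 229. The circle on this segment as diameter has centre (-1, -0.5) and r² = 229/4 = 57.25.
Check P_1: distance² to centre = 46.25 ≤ 57.25, so it lies inside.
All remaining points lie in this disk, and no smaller disk contains both endpoints, so this is the minimum enclosing circle.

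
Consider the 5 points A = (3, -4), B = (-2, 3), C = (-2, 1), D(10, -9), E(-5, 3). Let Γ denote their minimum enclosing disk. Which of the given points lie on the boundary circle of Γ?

D, E

By Welzl's lemma the MEC is supported by two points (diametrically opposite) or three points (on a circumcircle).
The farthest pair is D–E with squared distance 369. The circle on this segment as diameter has centre (2.5, -3) and r² = 369/4 = 92.25.
Check A: distance² to centre = 1.25 ≤ 92.25, so it lies inside.
All remaining points lie in this disk, and no smaller disk contains both endpoints, so this is the minimum enclosing circle.
The points at distance exactly r from the centre are D, E — 2 points.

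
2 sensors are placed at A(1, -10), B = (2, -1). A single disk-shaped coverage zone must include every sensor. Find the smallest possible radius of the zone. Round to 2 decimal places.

4.53

The smallest circle enclosing two points has them as diameter endpoints.
Centre = midpoint = (1.5, -5.5); r² = |AB|²/4 = 82/4 = 20.5.
r = √(20.5) ≈ 4.53.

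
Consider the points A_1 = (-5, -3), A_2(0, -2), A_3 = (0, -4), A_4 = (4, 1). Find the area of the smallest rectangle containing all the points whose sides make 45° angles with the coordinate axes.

In coordinates u = x + y, v = x − y the rectangle is axis-aligned; the map (x,y)→(u,v) scales areas by 2.
u-values: -8, -2, -4, 5; range = 5 − (-8) = 13.
v-values: -2, 2, 4, 3; range = 4 − (-2) = 6.
Area = (13 × 6) / 2 = 39.

39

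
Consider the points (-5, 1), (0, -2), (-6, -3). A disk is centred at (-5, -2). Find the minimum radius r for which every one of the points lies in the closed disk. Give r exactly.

5

The required radius is the distance from (-5, -2) to the farthest point.
Squared distances: 9, 25, 2.
Maximum is 25, attained at (0, -2).
r = √25 = 5.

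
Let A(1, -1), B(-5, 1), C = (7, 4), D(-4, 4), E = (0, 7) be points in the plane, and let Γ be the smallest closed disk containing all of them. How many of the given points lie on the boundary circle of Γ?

2

The minimum enclosing circle of a finite set is fixed by two of the points (as a diameter) or three (as a circumcircle).
The farthest pair is B–C with squared distance 153. The circle on this segment as diameter has centre (1, 2.5) and r² = 153/4 = 38.25.
Check A: distance² to centre = 12.25 ≤ 38.25, so it lies inside.
All remaining points lie in this disk, and no smaller disk contains both endpoints, so this is the minimum enclosing circle.
The points at distance exactly r from the centre are B, C — 2 points.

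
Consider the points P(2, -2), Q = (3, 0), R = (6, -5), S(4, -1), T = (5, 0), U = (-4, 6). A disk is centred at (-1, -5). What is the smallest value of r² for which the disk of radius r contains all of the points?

130

The required radius is the distance from (-1, -5) to the farthest point.
Squared distances: 18, 41, 49, 41, 61, 130.
Maximum is 130, attained at U.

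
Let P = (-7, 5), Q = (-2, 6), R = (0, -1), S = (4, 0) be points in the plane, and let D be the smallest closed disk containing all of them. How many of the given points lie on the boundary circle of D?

By Welzl's lemma the MEC is supported by two points (diametrically opposite) or three points (on a circumcircle).
The farthest pair is P–S with squared distance 146. The circle on this segment as diameter has centre (-1.5, 2.5) and r² = 146/4 = 36.5.
Check Q: distance² to centre = 12.5 ≤ 36.5, so it lies inside.
All remaining points lie in this disk, and no smaller disk contains both endpoints, so this is the minimum enclosing circle.
The points at distance exactly r from the centre are P, S — 2 points.

2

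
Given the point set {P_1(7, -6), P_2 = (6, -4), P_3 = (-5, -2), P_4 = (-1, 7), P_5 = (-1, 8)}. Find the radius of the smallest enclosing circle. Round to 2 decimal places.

A smallest enclosing disk is always determined by at most three of the input points on its boundary.
The minimum enclosing circle is determined by three boundary points: P_1, P_3, P_5.
Their circumcentre is (44/17, 13/17) with r² = 18850/289.
The farthest remaining point P_4 is at distance² 14957/289 ≤ 18850/289.
r = √(18850/289) ≈ 8.08.

8.08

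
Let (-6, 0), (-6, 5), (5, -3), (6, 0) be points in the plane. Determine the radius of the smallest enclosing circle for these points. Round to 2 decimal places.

6.80

The minimum enclosing circle of a finite set is fixed by two of the points (as a diameter) or three (as a circumcircle).
The farthest pair is (-6, 5)–(5, -3) with squared distance 185. The circle on this segment as diameter has centre (-0.5, 1) and r² = 185/4 = 46.25.
Check (-6, 0): distance² to centre = 31.25 ≤ 46.25, so it lies inside.
All remaining points lie in this disk, and no smaller disk contains both endpoints, so this is the minimum enclosing circle.
r = √(46.25) ≈ 6.80.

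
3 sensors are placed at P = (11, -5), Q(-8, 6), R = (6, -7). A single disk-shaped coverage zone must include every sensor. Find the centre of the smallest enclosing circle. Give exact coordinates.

(1.5, 0.5)

Side lengths²: PQ² = 482, PR² = 29, QR² = 365.
Since PQ² = 482 ≥ 365 + 29 = 394, the angle opposite PQ is not acute, so the smallest enclosing circle has PQ as diameter.
Centre = midpoint of PQ = (1.5, 0.5), r² = 482/4 = 120.5.
Centre = (1.5, 0.5).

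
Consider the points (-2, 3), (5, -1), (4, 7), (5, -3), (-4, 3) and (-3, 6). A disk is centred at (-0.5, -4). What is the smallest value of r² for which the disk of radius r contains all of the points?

141.25

The required radius is the distance from (-0.5, -4) to the farthest point.
Squared distances: 51.25, 39.25, 141.25, 31.25, 61.25, 106.25.
Maximum is 141.25, attained at (4, 7).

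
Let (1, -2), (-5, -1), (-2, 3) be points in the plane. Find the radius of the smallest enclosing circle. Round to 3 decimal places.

3.284

Call the three points A, B, C in the order given.
Side lengths²: AB² = 37, AC² = 34, BC² = 25.
Since AB² = 37 < 34 + 25 = 59, the triangle is acute, so the smallest enclosing circle is the circumcircle.
Circumcentre = (-97/54, -5/18), r² = 15725/1458.
r = √(15725/1458) ≈ 3.284.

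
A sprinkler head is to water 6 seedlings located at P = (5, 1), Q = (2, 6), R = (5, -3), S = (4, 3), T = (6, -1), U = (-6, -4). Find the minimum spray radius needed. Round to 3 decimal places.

By Welzl's lemma the MEC is supported by two points (diametrically opposite) or three points (on a circumcircle).
The minimum enclosing circle is determined by three boundary points: Q, T, U.
Their circumcentre is (-0.59375, -0.125) with r² = 44.2431640625.
The farthest remaining point R is at distance² 39.5556640625 ≤ 44.2431640625.
r = √(44.2431640625) ≈ 6.652.

6.652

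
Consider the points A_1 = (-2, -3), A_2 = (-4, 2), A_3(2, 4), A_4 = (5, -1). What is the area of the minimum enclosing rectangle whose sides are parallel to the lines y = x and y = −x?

In coordinates u = x + y, v = x − y the rectangle is axis-aligned; the map (x,y)→(u,v) scales areas by 2.
u-values: -5, -2, 6, 4; range = 6 − (-5) = 11.
v-values: 1, -6, -2, 6; range = 6 − (-6) = 12.
Area = (11 × 12) / 2 = 66.

66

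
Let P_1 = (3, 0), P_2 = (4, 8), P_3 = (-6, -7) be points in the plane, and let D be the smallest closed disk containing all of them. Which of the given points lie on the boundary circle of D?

P_2, P_3

Side lengths²: P_1P_2² = 65, P_1P_3² = 130, P_2P_3² = 325.
Since P_2P_3² = 325 ≥ 130 + 65 = 195, the angle opposite P_2P_3 is not acute, so the smallest enclosing circle has P_2P_3 as diameter.
Centre = midpoint of P_2P_3 = (-1, 0.5), r² = 325/4 = 81.25.
The points at distance exactly r from the centre are P_2, P_3 — 2 points.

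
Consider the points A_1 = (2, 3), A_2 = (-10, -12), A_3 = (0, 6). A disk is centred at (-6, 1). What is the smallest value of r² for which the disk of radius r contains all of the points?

The required radius is the distance from (-6, 1) to the farthest point.
Squared distances: 68, 185, 61.
Maximum is 185, attained at A_2.

185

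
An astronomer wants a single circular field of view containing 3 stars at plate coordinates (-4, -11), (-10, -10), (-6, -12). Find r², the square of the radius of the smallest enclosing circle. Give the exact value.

9.25

Call the three points A, B, C in the order given.
Side lengths²: AB² = 37, AC² = 5, BC² = 20.
Since AB² = 37 ≥ 20 + 5 = 25, the angle opposite AB is not acute, so the smallest enclosing circle has AB as diameter.
Centre = midpoint of AB = (-7, -10.5), r² = 37/4 = 9.25.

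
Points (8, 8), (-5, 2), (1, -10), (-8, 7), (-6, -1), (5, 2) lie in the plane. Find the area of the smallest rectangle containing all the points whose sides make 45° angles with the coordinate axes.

325

In coordinates u = x + y, v = x − y the rectangle is axis-aligned; the map (x,y)→(u,v) scales areas by 2.
u-values: 16, -3, -9, -1, -7, 7; range = 16 − (-9) = 25.
v-values: 0, -7, 11, -15, -5, 3; range = 11 − (-15) = 26.
Area = (25 × 26) / 2 = 325.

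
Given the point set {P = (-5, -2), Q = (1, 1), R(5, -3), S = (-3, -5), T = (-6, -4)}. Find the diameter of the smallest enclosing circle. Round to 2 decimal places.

The minimum enclosing circle of a finite set is fixed by two of the points (as a diameter) or three (as a circumcircle).
The farthest pair is R–T with squared distance 122. The circle on this segment as diameter has centre (-0.5, -3.5) and r² = 122/4 = 30.5.
Check P: distance² to centre = 22.5 ≤ 30.5, so it lies inside.
All remaining points lie in this disk, and no smaller disk contains both endpoints, so this is the minimum enclosing circle.
Diameter = 2r = 2√(30.5) ≈ 11.05.

11.05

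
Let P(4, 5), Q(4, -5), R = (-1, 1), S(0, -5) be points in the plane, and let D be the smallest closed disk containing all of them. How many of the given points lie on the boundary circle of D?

A smallest enclosing disk is always determined by at most three of the input points on its boundary.
The farthest pair is P–S with squared distance 116. The circle on this segment as diameter has centre (2, 0) and r² = 116/4 = 29.
Check Q: distance² to centre = 29 ≤ 29, so it lies inside.
All remaining points lie in this disk, and no smaller disk contains both endpoints, so this is the minimum enclosing circle.
The points at distance exactly r from the centre are P, Q, S — 3 points.

3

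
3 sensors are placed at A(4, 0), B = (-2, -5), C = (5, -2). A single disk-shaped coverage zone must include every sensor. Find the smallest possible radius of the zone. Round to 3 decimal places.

3.912

Side lengths²: AB² = 61, AC² = 5, BC² = 58.
Since AB² = 61 < 58 + 5 = 63, the triangle is acute, so the smallest enclosing circle is the circumcircle.
Circumcentre = (39/34, -91/34), r² = 8845/578.
r = √(8845/578) ≈ 3.912.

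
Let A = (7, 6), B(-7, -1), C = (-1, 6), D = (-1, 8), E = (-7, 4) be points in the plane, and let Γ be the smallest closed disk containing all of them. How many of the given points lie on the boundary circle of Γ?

2

The minimum enclosing circle of a finite set is fixed by two of the points (as a diameter) or three (as a circumcircle).
The farthest pair is A–B with squared distance 245. The circle on this segment as diameter has centre (0, 2.5) and r² = 245/4 = 61.25.
Check C: distance² to centre = 13.25 ≤ 61.25, so it lies inside.
All remaining points lie in this disk, and no smaller disk contains both endpoints, so this is the minimum enclosing circle.
The points at distance exactly r from the centre are A, B — 2 points.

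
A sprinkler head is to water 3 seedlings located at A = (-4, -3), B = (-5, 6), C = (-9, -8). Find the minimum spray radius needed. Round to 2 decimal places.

Side lengths²: AB² = 82, AC² = 50, BC² = 212.
Since BC² = 212 ≥ 82 + 50 = 132, the angle opposite BC is not acute, so the smallest enclosing circle has BC as diameter.
Centre = midpoint of BC = (-7, -1), r² = 212/4 = 53.
r = √53 ≈ 7.28.

7.28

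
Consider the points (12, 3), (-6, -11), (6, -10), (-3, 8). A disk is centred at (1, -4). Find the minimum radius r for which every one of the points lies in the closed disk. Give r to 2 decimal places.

The required radius is the distance from (1, -4) to the farthest point.
Squared distances: 170, 98, 61, 160.
Maximum is 170, attained at (12, 3).
r = √170 ≈ 13.04.

13.04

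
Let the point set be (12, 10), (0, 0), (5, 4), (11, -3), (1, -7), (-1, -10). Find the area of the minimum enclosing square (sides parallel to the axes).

400

The bounding box has width 13 and height 20.
An axis-aligned square enclosing the set must have side ≥ max(width, height).
So the minimum side is max(13, 20) = 20.
Area = 20² = 400.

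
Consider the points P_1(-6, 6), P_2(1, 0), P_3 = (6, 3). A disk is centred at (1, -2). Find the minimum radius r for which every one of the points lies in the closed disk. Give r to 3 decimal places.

10.630

The required radius is the distance from (1, -2) to the farthest point.
Squared distances: 113, 4, 50.
Maximum is 113, attained at P_1.
r = √113 ≈ 10.630.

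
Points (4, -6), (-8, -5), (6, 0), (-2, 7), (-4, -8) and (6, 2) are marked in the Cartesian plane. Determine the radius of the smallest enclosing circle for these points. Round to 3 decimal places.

A smallest enclosing disk is always determined by at most three of the input points on its boundary.
The minimum enclosing circle is determined by three boundary points: (-8, -5), (-2, 7), (6, 2).
Their circumcentre is (-4/3, -5/6) with r² = 2225/36.
The farthest remaining point (-4, -8) is at distance² 2105/36 ≤ 2225/36.
r = √(2225/36) ≈ 7.862.

7.862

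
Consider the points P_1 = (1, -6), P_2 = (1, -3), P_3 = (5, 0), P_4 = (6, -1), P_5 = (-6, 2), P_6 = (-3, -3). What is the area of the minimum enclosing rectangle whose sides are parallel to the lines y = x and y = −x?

82.5

In coordinates u = x + y, v = x − y the rectangle is axis-aligned; the map (x,y)→(u,v) scales areas by 2.
u-values: -5, -2, 5, 5, -4, -6; range = 5 − (-6) = 11.
v-values: 7, 4, 5, 7, -8, 0; range = 7 − (-8) = 15.
Area = (11 × 15) / 2 = 82.5.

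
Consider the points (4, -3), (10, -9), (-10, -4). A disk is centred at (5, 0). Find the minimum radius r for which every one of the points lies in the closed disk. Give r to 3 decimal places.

The required radius is the distance from (5, 0) to the farthest point.
Squared distances: 10, 106, 241.
Maximum is 241, attained at (-10, -4).
r = √241 ≈ 15.524.

15.524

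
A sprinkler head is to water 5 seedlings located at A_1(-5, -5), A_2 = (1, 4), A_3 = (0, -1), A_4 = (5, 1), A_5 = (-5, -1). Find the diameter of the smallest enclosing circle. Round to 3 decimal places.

11.680

A smallest enclosing disk is always determined by at most three of the input points on its boundary.
The minimum enclosing circle is determined by three boundary points: A_1, A_2, A_4.
Their circumcentre is (-1/6, -31/18) with r² = 5525/162.
The farthest remaining point A_5 is at distance² 3869/162 ≤ 5525/162.
Diameter = 2r = 2√(5525/162) ≈ 11.680.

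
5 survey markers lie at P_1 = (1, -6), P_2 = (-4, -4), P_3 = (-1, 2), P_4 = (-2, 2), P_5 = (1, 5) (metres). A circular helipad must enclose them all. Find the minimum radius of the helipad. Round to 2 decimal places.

By Welzl's lemma the MEC is supported by two points (diametrically opposite) or three points (on a circumcircle).
The minimum enclosing circle is determined by three boundary points: P_1, P_2, P_5.
Their circumcentre is (0.3, -0.5) with r² = 30.74.
The farthest remaining point P_4 is at distance² 11.54 ≤ 30.74.
r = √(30.74) ≈ 5.54.

5.54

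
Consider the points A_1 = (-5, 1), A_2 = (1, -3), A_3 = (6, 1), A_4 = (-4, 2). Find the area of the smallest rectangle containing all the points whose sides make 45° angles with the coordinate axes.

60.5

In coordinates u = x + y, v = x − y the rectangle is axis-aligned; the map (x,y)→(u,v) scales areas by 2.
u-values: -4, -2, 7, -2; range = 7 − (-4) = 11.
v-values: -6, 4, 5, -6; range = 5 − (-6) = 11.
Area = (11 × 11) / 2 = 60.5.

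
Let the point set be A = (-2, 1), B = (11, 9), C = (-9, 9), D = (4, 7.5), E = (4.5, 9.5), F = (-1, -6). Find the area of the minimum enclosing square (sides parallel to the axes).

400

The bounding box has width 20 and height 15.5.
An axis-aligned square enclosing the set must have side ≥ max(width, height).
So the minimum side is max(20, 15.5) = 20.
Area = 20² = 400.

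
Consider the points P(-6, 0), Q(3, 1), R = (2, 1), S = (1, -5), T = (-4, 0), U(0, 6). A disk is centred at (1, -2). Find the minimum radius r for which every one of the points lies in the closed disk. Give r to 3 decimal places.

8.062

The required radius is the distance from (1, -2) to the farthest point.
Squared distances: 53, 13, 10, 9, 29, 65.
Maximum is 65, attained at U.
r = √65 ≈ 8.062.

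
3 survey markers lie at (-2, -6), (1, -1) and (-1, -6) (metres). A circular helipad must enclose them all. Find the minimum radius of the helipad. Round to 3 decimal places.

Call the three points A, B, C in the order given.
Side lengths²: AB² = 34, AC² = 1, BC² = 29.
Since AB² = 34 ≥ 29 + 1 = 30, the angle opposite AB is not acute, so the smallest enclosing circle has AB as diameter.
Centre = midpoint of AB = (-0.5, -3.5), r² = 34/4 = 8.5.
r = √(8.5) ≈ 2.915.

2.915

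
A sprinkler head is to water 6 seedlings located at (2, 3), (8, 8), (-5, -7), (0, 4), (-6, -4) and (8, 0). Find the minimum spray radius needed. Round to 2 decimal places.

9.92

A smallest enclosing disk is always determined by at most three of the input points on its boundary.
The farthest pair is (8, 8)–(-5, -7) with squared distance 394. The circle on this segment as diameter has centre (1.5, 0.5) and r² = 394/4 = 98.5.
Check (2, 3): distance² to centre = 6.5 ≤ 98.5, so it lies inside.
All remaining points lie in this disk, and no smaller disk contains both endpoints, so this is the minimum enclosing circle.
r = √(98.5) ≈ 9.92.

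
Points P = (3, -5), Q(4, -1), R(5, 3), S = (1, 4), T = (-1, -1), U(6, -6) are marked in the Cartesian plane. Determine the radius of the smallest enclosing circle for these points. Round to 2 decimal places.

5.59

A smallest enclosing disk is always determined by at most three of the input points on its boundary.
The farthest pair is S–U with squared distance 125. The circle on this segment as diameter has centre (3.5, -1) and r² = 125/4 = 31.25.
Check P: distance² to centre = 16.25 ≤ 31.25, so it lies inside.
All remaining points lie in this disk, and no smaller disk contains both endpoints, so this is the minimum enclosing circle.
r = √(31.25) ≈ 5.59.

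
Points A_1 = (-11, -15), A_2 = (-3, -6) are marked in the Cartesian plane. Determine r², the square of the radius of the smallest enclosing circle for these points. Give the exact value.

The smallest circle enclosing two points has them as diameter endpoints.
Centre = midpoint = (-7, -10.5); r² = |A_1A_2|²/4 = 145/4 = 36.25.

36.25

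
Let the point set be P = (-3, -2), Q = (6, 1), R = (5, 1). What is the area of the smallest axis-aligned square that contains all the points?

The bounding box has width 9 and height 3.
An axis-aligned square enclosing the set must have side ≥ max(width, height).
So the minimum side is max(9, 3) = 9.
Area = 9² = 81.

81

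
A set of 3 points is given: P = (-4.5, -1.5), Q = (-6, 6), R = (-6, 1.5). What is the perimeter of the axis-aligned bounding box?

18

Width = max x − min x = -4.5 − (-6) = 1.5.
Height = max y − min y = 6 − (-1.5) = 7.5.
Perimeter = 2(1.5 + 7.5) = 18.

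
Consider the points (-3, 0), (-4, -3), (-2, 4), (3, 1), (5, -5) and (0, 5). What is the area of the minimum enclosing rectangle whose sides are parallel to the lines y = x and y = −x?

96

In coordinates u = x + y, v = x − y the rectangle is axis-aligned; the map (x,y)→(u,v) scales areas by 2.
u-values: -3, -7, 2, 4, 0, 5; range = 5 − (-7) = 12.
v-values: -3, -1, -6, 2, 10, -5; range = 10 − (-6) = 16.
Area = (12 × 16) / 2 = 96.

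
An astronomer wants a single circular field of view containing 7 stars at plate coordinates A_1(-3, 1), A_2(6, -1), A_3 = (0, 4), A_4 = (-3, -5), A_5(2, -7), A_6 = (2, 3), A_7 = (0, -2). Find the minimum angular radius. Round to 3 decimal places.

5.590

The farthest pair is A_3–A_5 with squared distance 125. The circle on this segment as diameter has centre (1, -1.5) and r² = 125/4 = 31.25.
Check A_1: distance² to centre = 22.25 ≤ 31.25, so it lies inside.
All remaining points lie in this disk, and no smaller disk contains both endpoints, so this is the minimum enclosing circle.
r = √(31.25) ≈ 5.590.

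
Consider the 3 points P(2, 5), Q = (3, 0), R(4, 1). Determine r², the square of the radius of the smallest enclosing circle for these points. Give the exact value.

Side lengths²: PQ² = 26, PR² = 20, QR² = 2.
Since PQ² = 26 ≥ 20 + 2 = 22, the angle opposite PQ is not acute, so the smallest enclosing circle has PQ as diameter.
Centre = midpoint of PQ = (2.5, 2.5), r² = 26/4 = 6.5.

6.5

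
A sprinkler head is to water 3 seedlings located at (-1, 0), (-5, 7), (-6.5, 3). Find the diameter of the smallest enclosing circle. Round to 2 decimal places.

8.06

Call the three points A, B, C in the order given.
Side lengths²: AB² = 65, AC² = 39.25, BC² = 18.25.
Since AB² = 65 ≥ 39.25 + 18.25 = 57.5, the angle opposite AB is not acute, so the smallest enclosing circle has AB as diameter.
Centre = midpoint of AB = (-3, 3.5), r² = 65/4 = 16.25.
Diameter = 2r = 2√(16.25) ≈ 8.06.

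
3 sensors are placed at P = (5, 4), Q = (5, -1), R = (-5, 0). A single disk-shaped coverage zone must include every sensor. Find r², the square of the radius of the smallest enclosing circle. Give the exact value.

Side lengths²: PQ² = 25, PR² = 116, QR² = 101.
Since PR² = 116 < 101 + 25 = 126, the triangle is acute, so the smallest enclosing circle is the circumcircle.
Circumcentre = (0.2, 1.5), r² = 29.29.

29.29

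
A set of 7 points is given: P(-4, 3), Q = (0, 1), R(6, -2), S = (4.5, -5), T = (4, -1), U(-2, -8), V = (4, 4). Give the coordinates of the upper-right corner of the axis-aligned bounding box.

x-range [-4, 6], y-range [-8, 4].
The upper-right corner is (6, 4).

(6, 4)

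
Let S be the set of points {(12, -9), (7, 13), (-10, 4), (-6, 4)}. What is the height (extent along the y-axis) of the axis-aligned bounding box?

max y = 13, min y = -9, so height = 22.

22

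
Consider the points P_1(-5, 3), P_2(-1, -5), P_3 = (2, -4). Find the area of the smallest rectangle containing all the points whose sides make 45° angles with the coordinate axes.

28

In coordinates u = x + y, v = x − y the rectangle is axis-aligned; the map (x,y)→(u,v) scales areas by 2.
u-values: -2, -6, -2; range = -2 − (-6) = 4.
v-values: -8, 4, 6; range = 6 − (-8) = 14.
Area = (4 × 14) / 2 = 28.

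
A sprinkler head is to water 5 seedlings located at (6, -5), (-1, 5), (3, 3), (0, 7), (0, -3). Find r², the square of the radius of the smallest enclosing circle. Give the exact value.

45

By Welzl's lemma the MEC is supported by two points (diametrically opposite) or three points (on a circumcircle).
The farthest pair is (6, -5)–(0, 7) with squared distance 180. The circle on this segment as diameter has centre (3, 1) and r² = 180/4 = 45.
Check (-1, 5): distance² to centre = 32 ≤ 45, so it lies inside.
All remaining points lie in this disk, and no smaller disk contains both endpoints, so this is the minimum enclosing circle.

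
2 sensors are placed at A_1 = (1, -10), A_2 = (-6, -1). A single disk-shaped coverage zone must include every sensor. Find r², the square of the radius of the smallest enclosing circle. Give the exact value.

32.5

The smallest circle enclosing two points has them as diameter endpoints.
Centre = midpoint = (-2.5, -5.5); r² = |A_1A_2|²/4 = 130/4 = 32.5.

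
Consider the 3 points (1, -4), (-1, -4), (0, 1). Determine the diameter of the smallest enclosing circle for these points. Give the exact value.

Call the three points A, B, C in the order given.
Side lengths²: AB² = 4, AC² = 26, BC² = 26.
Since BC² = 26 < 26 + 4 = 30, the triangle is acute, so the smallest enclosing circle is the circumcircle.
Circumcentre = (0, -1.6), r² = 6.76.
Diameter = 2r = 2√(6.76) = 5.2.

5.2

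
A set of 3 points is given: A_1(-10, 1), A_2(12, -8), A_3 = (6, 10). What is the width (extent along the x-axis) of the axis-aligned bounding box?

max x = 12, min x = -10, so width = 22.

22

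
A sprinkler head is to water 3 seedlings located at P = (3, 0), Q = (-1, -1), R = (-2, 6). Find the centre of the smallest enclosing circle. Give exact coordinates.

Side lengths²: PQ² = 17, PR² = 61, QR² = 50.
Since PR² = 61 < 50 + 17 = 67, the triangle is acute, so the smallest enclosing circle is the circumcircle.
Circumcentre = (11/58, 159/58), r² = 25925/1682.
Centre = (11/58, 159/58).

(11/58, 159/58)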